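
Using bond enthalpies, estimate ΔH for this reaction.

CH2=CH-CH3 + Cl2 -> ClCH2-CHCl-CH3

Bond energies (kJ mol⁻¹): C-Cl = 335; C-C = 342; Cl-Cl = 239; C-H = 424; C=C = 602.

ΔH ≈ −171 kJ

Bonds broken (reactants):
  C-C: 1 × 342 = 342
  C-H: 6 × 424 = 2544
  C=C: 1 × 602 = 602
  Cl-Cl: 1 × 239 = 239
  Σ(broken) = 3727 kJ
Bonds formed (products):
  C-C: 2 × 342 = 684
  C-Cl: 2 × 335 = 670
  C-H: 6 × 424 = 2544
  Σ(formed) = 3898 kJ
ΔH = Σ(broken) − Σ(formed) = 3727 − 3898 = −171 kJ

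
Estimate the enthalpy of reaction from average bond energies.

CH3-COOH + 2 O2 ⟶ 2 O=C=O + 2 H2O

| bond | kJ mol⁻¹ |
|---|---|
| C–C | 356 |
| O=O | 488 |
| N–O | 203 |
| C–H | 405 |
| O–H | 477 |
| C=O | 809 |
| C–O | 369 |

ΔH ≈ −942 kJ

Bonds broken (reactants):
  C–C: 1 × 356 = 356
  C–H: 3 × 405 = 1215
  C–O: 1 × 369 = 369
  C=O: 1 × 809 = 809
  O–H: 1 × 477 = 477
  O=O: 2 × 488 = 976
  Σ(broken) = 4202 kJ
Bonds formed (products):
  C=O: 4 × 809 = 3236
  O–H: 4 × 477 = 1908
  Σ(formed) = 5144 kJ
ΔH = Σ(broken) − Σ(formed) = 4202 − 5144 = −942 kJ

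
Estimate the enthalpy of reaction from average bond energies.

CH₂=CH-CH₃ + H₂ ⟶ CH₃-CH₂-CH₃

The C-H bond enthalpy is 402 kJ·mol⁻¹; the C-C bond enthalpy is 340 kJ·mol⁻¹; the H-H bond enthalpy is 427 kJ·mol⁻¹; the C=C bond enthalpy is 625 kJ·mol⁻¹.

Bonds broken (reactants):
  C-C: 1 × 340 = 340
  C-H: 6 × 402 = 2412
  C=C: 1 × 625 = 625
  H-H: 1 × 427 = 427
  Σ(broken) = 3804 kJ
Bonds formed (products):
  C-C: 2 × 340 = 680
  C-H: 8 × 402 = 3216
  Σ(formed) = 3896 kJ
ΔH = Σ(broken) − Σ(formed) = 3804 − 3896 = −92 kJ

ΔH ≈ −92 kJ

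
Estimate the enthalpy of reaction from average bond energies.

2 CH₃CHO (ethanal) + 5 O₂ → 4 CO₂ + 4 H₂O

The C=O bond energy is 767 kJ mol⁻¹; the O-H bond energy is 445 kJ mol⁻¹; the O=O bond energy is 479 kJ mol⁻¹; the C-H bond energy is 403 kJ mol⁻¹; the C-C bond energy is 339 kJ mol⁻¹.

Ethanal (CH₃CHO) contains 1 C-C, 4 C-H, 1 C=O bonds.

Bonds broken (reactants):
  C-C: 2 × 339 = 678
  C-H: 8 × 403 = 3224
  C=O: 2 × 767 = 1534
  O=O: 5 × 479 = 2395
  Σ(broken) = 7831 kJ
Bonds formed (products):
  C=O: 8 × 767 = 6136
  O-H: 8 × 445 = 3560
  Σ(formed) = 9696 kJ
ΔH = Σ(broken) − Σ(formed) = 7831 − 9696 = −1865 kJ

ΔH ≈ −1865 kJ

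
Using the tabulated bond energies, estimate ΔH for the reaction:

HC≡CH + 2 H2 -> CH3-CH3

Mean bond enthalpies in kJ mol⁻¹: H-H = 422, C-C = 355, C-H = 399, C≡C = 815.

Bonds broken (reactants):
  C≡C: 1 × 815 = 815
  C-H: 2 × 399 = 798
  H-H: 2 × 422 = 844
  Σ(broken) = 2457 kJ
Bonds formed (products):
  C-C: 1 × 355 = 355
  C-H: 6 × 399 = 2394
  Σ(formed) = 2749 kJ
ΔH = Σ(broken) − Σ(formed) = 2457 − 2749 = −292 kJ

ΔH ≈ −292 kJ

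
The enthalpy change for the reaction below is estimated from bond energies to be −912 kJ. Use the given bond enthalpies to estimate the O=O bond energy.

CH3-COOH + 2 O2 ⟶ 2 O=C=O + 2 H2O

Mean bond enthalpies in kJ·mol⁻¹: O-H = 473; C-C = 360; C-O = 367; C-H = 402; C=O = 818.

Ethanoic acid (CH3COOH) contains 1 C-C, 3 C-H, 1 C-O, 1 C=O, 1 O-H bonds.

Let D be the O=O bond energy.
Σ(broken) = 1×360 + 3×402 + 1×367 + 1×818 + 1×473 + 2×D = 3224 + 2D
Σ(formed) = 4×818 + 4×473 = 5164
ΔH = Σ(broken) − Σ(formed) = (3224 + 2D) − (5164) = −1940 + 2D
Setting this equal to −912 kJ gives 2D = 1028, so D = 514 kJ/mol.

D(O=O) ≈ 514 kJ/mol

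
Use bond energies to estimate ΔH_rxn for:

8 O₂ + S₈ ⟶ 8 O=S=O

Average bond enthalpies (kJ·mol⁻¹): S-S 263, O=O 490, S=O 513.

Bonds broken (reactants):
  O=O: 8 × 490 = 3920
  S-S: 8 × 263 = 2104
  Σ(broken) = 6024 kJ
Bonds formed (products):
  S=O: 16 × 513 = 8208
  Σ(formed) = 8208 kJ
ΔH = Σ(broken) − Σ(formed) = 6024 − 8208 = −2184 kJ

ΔH ≈ −2184 kJ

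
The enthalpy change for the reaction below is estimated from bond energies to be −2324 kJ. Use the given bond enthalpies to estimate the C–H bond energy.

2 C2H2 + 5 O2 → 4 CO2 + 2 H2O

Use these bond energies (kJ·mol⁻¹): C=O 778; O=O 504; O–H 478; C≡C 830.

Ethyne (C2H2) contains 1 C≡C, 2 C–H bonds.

D(C–H) ≈ 408 kJ/mol

Let D be the C–H bond energy.
Σ(broken) = 2×830 + 4×D + 5×504 = 4180 + 4D
Σ(formed) = 8×778 + 4×478 = 8136
ΔH = Σ(broken) − Σ(formed) = (4180 + 4D) − (8136) = −3956 + 4D
Setting this equal to −2324 kJ gives 4D = 1632, so D = 408 kJ/mol.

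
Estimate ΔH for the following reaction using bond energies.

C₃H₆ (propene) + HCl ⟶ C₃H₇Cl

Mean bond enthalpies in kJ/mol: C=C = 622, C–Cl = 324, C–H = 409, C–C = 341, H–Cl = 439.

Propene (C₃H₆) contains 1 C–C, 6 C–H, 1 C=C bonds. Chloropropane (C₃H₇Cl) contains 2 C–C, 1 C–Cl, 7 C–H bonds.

ΔH ≈ −13 kJ

Bonds broken (reactants):
  C–C: 1 × 341 = 341
  C–H: 6 × 409 = 2454
  C=C: 1 × 622 = 622
  H–Cl: 1 × 439 = 439
  Σ(broken) = 3856 kJ
Bonds formed (products):
  C–C: 2 × 341 = 682
  C–Cl: 1 × 324 = 324
  C–H: 7 × 409 = 2863
  Σ(formed) = 3869 kJ
ΔH = Σ(broken) − Σ(formed) = 3856 − 3869 = −13 kJ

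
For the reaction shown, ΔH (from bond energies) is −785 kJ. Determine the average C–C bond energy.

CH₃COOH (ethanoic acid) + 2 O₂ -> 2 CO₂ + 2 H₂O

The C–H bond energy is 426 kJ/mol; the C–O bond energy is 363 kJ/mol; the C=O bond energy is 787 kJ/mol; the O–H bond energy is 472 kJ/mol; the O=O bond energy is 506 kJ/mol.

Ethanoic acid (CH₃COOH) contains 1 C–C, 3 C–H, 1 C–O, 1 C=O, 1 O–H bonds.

D(C–C) ≈ 339 kJ/mol

Let D be the C–C bond energy.
Σ(broken) = 1×D + 3×426 + 1×363 + 1×787 + 1×472 + 2×506 = 3912 + D
Σ(formed) = 4×787 + 4×472 = 5036
ΔH = Σ(broken) − Σ(formed) = (3912 + D) − (5036) = −1124 + D
Setting this equal to −785 kJ gives D = 339 kJ/mol.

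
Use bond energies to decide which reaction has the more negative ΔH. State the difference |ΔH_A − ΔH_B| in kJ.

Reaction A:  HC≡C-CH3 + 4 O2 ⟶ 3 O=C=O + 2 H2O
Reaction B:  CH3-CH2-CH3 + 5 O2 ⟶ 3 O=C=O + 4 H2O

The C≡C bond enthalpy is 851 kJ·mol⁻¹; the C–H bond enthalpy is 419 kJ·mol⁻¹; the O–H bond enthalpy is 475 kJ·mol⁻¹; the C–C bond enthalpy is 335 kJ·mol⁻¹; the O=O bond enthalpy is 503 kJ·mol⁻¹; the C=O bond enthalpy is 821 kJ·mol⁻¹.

Reaction B, by 237 kJ

Reaction A:
  Bonds broken (reactants):
    C≡C: 1 × 851 = 851
    C–C: 1 × 335 = 335
    C–H: 4 × 419 = 1676
    O=O: 4 × 503 = 2012
    Σ(broken) = 4874 kJ
  Bonds formed (products):
    C=O: 6 × 821 = 4926
    O–H: 4 × 475 = 1900
    Σ(formed) = 6826 kJ
  ΔH_A = 4874 − 6826 = −1952 kJ
Reaction B:
  Bonds broken (reactants):
    C–C: 2 × 335 = 670
    C–H: 8 × 419 = 3352
    O=O: 5 × 503 = 2515
    Σ(broken) = 6537 kJ
  Bonds formed (products):
    C=O: 6 × 821 = 4926
    O–H: 8 × 475 = 3800
    Σ(formed) = 8726 kJ
  ΔH_B = 6537 − 8726 = −2189 kJ
ΔH_A − ΔH_B = +237 kJ, so reaction B has the more negative ΔH; |ΔH_A − ΔH_B| = 237 kJ.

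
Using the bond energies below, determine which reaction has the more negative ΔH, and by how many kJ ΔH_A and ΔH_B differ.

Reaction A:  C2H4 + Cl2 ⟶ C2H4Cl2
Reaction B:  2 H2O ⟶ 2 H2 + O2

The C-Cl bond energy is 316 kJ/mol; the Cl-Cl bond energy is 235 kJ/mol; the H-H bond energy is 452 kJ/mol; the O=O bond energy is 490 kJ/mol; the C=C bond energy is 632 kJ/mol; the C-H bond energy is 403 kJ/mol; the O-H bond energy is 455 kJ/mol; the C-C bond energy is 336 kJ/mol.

Reaction A, by 527 kJ

Reaction A:
  Bonds broken (reactants):
    C-H: 4 × 403 = 1612
    C=C: 1 × 632 = 632
    Cl-Cl: 1 × 235 = 235
    Σ(broken) = 2479 kJ
  Bonds formed (products):
    C-C: 1 × 336 = 336
    C-Cl: 2 × 316 = 632
    C-H: 4 × 403 = 1612
    Σ(formed) = 2580 kJ
  ΔH_A = 2479 − 2580 = −101 kJ
Reaction B:
  Bonds broken (reactants):
    O-H: 4 × 455 = 1820
    Σ(broken) = 1820 kJ
  Bonds formed (products):
    H-H: 2 × 452 = 904
    O=O: 1 × 490 = 490
    Σ(formed) = 1394 kJ
  ΔH_B = 1820 − 1394 = +426 kJ
ΔH_A − ΔH_B = −527 kJ, so reaction A has the more negative ΔH; |ΔH_A − ΔH_B| = 527 kJ.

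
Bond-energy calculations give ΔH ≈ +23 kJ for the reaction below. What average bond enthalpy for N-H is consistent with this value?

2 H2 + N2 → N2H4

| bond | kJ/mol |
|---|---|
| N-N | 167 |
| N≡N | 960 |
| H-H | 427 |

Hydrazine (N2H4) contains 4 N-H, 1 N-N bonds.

D(N-H) ≈ 406 kJ/mol

Let D be the N-H bond energy.
Σ(broken) = 2×427 + 1×960 = 1814
Σ(formed) = 4×D + 1×167 = 167 + 4D
ΔH = Σ(broken) − Σ(formed) = (1814) − (167 + 4D) = +1647 − 4D
Setting this equal to +23 kJ gives 4D = 1624, so D = 406 kJ/mol.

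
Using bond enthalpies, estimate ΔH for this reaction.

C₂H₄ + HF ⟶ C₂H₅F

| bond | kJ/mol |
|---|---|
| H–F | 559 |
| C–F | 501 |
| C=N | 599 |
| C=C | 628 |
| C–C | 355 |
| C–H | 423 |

Bonds broken (reactants):
  C–H: 4 × 423 = 1692
  C=C: 1 × 628 = 628
  H–F: 1 × 559 = 559
  Σ(broken) = 2879 kJ
Bonds formed (products):
  C–C: 1 × 355 = 355
  C–F: 1 × 501 = 501
  C–H: 5 × 423 = 2115
  Σ(formed) = 2971 kJ
ΔH = Σ(broken) − Σ(formed) = 2879 − 2971 = −92 kJ

ΔH ≈ −92 kJ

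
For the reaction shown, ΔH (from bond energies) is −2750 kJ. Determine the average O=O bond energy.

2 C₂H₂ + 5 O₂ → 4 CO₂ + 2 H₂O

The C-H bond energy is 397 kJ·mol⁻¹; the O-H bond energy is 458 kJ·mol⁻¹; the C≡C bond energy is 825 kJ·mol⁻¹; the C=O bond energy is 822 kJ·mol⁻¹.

Let D be the O=O bond energy.
Σ(broken) = 2×825 + 4×397 + 5×D = 3238 + 5D
Σ(formed) = 8×822 + 4×458 = 8408
ΔH = Σ(broken) − Σ(formed) = (3238 + 5D) − (8408) = −5170 + 5D
Setting this equal to −2750 kJ gives 5D = 2420, so D = 484 kJ/mol.

D(O=O) ≈ 484 kJ/mol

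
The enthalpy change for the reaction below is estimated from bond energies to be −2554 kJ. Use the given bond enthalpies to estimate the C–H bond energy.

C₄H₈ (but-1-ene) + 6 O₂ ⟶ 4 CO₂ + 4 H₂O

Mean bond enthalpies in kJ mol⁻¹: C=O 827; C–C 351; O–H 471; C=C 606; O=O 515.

D(C–H) ≈ 429 kJ/mol

Let D be the C–H bond energy.
Σ(broken) = 2×351 + 8×D + 1×606 + 6×515 = 4398 + 8D
Σ(formed) = 8×827 + 8×471 = 10384
ΔH = Σ(broken) − Σ(formed) = (4398 + 8D) − (10384) = −5986 + 8D
Setting this equal to −2554 kJ gives 8D = 3432, so D = 429 kJ/mol.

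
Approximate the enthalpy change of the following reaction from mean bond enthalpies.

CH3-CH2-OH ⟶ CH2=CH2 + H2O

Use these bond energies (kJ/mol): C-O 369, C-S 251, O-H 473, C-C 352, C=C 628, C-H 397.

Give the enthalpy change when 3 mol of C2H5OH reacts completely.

Bonds broken (reactants):
  C-C: 1 × 352 = 352
  C-H: 5 × 397 = 1985
  C-O: 1 × 369 = 369
  O-H: 1 × 473 = 473
  Σ(broken) = 3179 kJ
Bonds formed (products):
  C-H: 4 × 397 = 1588
  C=C: 1 × 628 = 628
  O-H: 2 × 473 = 946
  Σ(formed) = 3162 kJ
ΔH = Σ(broken) − Σ(formed) = 3179 − 3162 = +17 kJ
For 3× the reaction as written: 3 × (+17) = +51 kJ

ΔH = +51 kJ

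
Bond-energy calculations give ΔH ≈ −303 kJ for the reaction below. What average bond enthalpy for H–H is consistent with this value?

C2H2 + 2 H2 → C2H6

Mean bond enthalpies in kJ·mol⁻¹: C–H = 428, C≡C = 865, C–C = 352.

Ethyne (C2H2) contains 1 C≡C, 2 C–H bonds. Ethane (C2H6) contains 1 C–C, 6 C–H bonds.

Let D be the H–H bond energy.
Σ(broken) = 1×865 + 2×428 + 2×D = 1721 + 2D
Σ(formed) = 1×352 + 6×428 = 2920
ΔH = Σ(broken) − Σ(formed) = (1721 + 2D) − (2920) = −1199 + 2D
Setting this equal to −303 kJ gives 2D = 896, so D = 448 kJ/mol.

D(H–H) ≈ 448 kJ/mol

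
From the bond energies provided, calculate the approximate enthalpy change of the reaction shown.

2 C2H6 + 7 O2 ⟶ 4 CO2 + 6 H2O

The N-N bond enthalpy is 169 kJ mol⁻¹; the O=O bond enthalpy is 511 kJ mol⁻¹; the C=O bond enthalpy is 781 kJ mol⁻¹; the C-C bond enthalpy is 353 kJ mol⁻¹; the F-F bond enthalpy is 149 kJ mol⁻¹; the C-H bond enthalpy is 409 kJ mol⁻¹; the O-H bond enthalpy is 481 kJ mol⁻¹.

Bonds broken (reactants):
  C-C: 2 × 353 = 706
  C-H: 12 × 409 = 4908
  O=O: 7 × 511 = 3577
  Σ(broken) = 9191 kJ
Bonds formed (products):
  C=O: 8 × 781 = 6248
  O-H: 12 × 481 = 5772
  Σ(formed) = 12020 kJ
ΔH = Σ(broken) − Σ(formed) = 9191 − 12020 = −2829 kJ

ΔH ≈ −2829 kJ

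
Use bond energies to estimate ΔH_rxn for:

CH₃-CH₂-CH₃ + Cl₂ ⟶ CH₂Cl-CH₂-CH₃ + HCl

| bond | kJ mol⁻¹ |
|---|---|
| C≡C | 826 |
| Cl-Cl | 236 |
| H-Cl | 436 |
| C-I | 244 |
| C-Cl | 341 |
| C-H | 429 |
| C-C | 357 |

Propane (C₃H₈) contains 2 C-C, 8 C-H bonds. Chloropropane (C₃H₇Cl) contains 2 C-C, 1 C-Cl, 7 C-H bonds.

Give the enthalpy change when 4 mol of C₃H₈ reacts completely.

Bonds broken (reactants):
  C-C: 2 × 357 = 714
  C-H: 8 × 429 = 3432
  Cl-Cl: 1 × 236 = 236
  Σ(broken) = 4382 kJ
Bonds formed (products):
  C-C: 2 × 357 = 714
  C-Cl: 1 × 341 = 341
  C-H: 7 × 429 = 3003
  H-Cl: 1 × 436 = 436
  Σ(formed) = 4494 kJ
ΔH = Σ(broken) − Σ(formed) = 4382 − 4494 = −112 kJ
For 4× the reaction as written: 4 × (−112) = −448 kJ

ΔH = −448 kJ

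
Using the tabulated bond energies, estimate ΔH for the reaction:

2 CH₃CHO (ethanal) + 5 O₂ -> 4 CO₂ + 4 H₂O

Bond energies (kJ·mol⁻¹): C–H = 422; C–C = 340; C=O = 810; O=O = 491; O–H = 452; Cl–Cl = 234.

ΔH ≈ −1965 kJ

Bonds broken (reactants):
  C–C: 2 × 340 = 680
  C–H: 8 × 422 = 3376
  C=O: 2 × 810 = 1620
  O=O: 5 × 491 = 2455
  Σ(broken) = 8131 kJ
Bonds formed (products):
  C=O: 8 × 810 = 6480
  O–H: 8 × 452 = 3616
  Σ(formed) = 10096 kJ
ΔH = Σ(broken) − Σ(formed) = 8131 − 10096 = −1965 kJ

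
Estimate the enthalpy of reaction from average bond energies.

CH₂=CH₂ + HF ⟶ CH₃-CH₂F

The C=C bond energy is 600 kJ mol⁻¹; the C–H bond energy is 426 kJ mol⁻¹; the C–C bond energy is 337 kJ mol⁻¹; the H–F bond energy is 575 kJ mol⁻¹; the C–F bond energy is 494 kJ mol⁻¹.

Bonds broken (reactants):
  C–H: 4 × 426 = 1704
  C=C: 1 × 600 = 600
  H–F: 1 × 575 = 575
  Σ(broken) = 2879 kJ
Bonds formed (products):
  C–C: 1 × 337 = 337
  C–F: 1 × 494 = 494
  C–H: 5 × 426 = 2130
  Σ(formed) = 2961 kJ
ΔH = Σ(broken) − Σ(formed) = 2879 − 2961 = −82 kJ

ΔH ≈ −82 kJ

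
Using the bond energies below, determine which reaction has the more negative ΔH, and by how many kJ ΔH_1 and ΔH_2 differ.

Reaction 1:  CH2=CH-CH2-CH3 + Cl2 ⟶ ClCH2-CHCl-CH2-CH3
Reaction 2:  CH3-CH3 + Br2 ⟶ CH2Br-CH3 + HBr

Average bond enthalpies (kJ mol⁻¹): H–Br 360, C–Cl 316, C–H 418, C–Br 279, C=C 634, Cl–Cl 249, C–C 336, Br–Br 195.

Reaction 1:
  Bonds broken (reactants):
    C–C: 2 × 336 = 672
    C–H: 8 × 418 = 3344
    C=C: 1 × 634 = 634
    Cl–Cl: 1 × 249 = 249
    Σ(broken) = 4899 kJ
  Bonds formed (products):
    C–C: 3 × 336 = 1008
    C–Cl: 2 × 316 = 632
    C–H: 8 × 418 = 3344
    Σ(formed) = 4984 kJ
  ΔH_1 = 4899 − 4984 = −85 kJ
Reaction 2:
  Bonds broken (reactants):
    Br–Br: 1 × 195 = 195
    C–C: 1 × 336 = 336
    C–H: 6 × 418 = 2508
    Σ(broken) = 3039 kJ
  Bonds formed (products):
    C–Br: 1 × 279 = 279
    C–C: 1 × 336 = 336
    C–H: 5 × 418 = 2090
    H–Br: 1 × 360 = 360
    Σ(formed) = 3065 kJ
  ΔH_2 = 3039 − 3065 = −26 kJ
ΔH_1 − ΔH_2 = −59 kJ, so reaction 1 has the more negative ΔH; |ΔH_1 − ΔH_2| = 59 kJ.

Reaction 1, by 59 kJ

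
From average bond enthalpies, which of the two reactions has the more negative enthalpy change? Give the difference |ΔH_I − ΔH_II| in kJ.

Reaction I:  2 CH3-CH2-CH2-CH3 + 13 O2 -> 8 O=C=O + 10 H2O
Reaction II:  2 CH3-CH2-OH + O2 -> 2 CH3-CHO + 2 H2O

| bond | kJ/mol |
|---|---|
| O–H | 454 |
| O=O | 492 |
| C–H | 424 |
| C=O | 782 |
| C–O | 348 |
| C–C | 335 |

Reaction I, by 4270 kJ

Reaction I:
  Bonds broken (reactants):
    C–C: 6 × 335 = 2010
    C–H: 20 × 424 = 8480
    O=O: 13 × 492 = 6396
    Σ(broken) = 16886 kJ
  Bonds formed (products):
    C=O: 16 × 782 = 12512
    O–H: 20 × 454 = 9080
    Σ(formed) = 21592 kJ
  ΔH_I = 16886 − 21592 = −4706 kJ
Reaction II:
  Bonds broken (reactants):
    C–C: 2 × 335 = 670
    C–H: 10 × 424 = 4240
    C–O: 2 × 348 = 696
    O–H: 2 × 454 = 908
    O=O: 1 × 492 = 492
    Σ(broken) = 7006 kJ
  Bonds formed (products):
    C–C: 2 × 335 = 670
    C–H: 8 × 424 = 3392
    C=O: 2 × 782 = 1564
    O–H: 4 × 454 = 1816
    Σ(formed) = 7442 kJ
  ΔH_II = 7006 − 7442 = −436 kJ
ΔH_I − ΔH_II = −4270 kJ, so reaction I has the more negative ΔH; |ΔH_I − ΔH_II| = 4270 kJ.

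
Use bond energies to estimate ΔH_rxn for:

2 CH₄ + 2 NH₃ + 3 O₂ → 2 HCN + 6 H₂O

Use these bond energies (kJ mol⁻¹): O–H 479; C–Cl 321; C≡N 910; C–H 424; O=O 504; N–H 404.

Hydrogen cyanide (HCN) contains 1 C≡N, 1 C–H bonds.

ΔH ≈ −1088 kJ

Bonds broken (reactants):
  C–H: 8 × 424 = 3392
  N–H: 6 × 404 = 2424
  O=O: 3 × 504 = 1512
  Σ(broken) = 7328 kJ
Bonds formed (products):
  C≡N: 2 × 910 = 1820
  C–H: 2 × 424 = 848
  O–H: 12 × 479 = 5748
  Σ(formed) = 8416 kJ
ΔH = Σ(broken) − Σ(formed) = 7328 − 8416 = −1088 kJ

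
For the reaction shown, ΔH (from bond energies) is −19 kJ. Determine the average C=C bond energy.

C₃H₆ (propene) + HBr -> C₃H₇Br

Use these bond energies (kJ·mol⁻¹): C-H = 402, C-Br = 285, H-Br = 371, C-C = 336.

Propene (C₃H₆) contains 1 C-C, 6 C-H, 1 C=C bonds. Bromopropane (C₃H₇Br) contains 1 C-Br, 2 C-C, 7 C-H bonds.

D(C=C) ≈ 633 kJ/mol

Let D be the C=C bond energy.
Σ(broken) = 1×336 + 6×402 + 1×D + 1×371 = 3119 + D
Σ(formed) = 1×285 + 2×336 + 7×402 = 3771
ΔH = Σ(broken) − Σ(formed) = (3119 + D) − (3771) = −652 + D
Setting this equal to −19 kJ gives D = 633 kJ/mol.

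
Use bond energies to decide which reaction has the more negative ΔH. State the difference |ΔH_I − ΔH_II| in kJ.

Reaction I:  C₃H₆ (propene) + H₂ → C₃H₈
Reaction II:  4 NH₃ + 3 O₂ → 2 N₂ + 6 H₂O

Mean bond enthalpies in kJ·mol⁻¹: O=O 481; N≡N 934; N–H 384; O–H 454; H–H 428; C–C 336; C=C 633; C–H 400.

Reaction II, by 1190 kJ

Reaction I:
  Bonds broken (reactants):
    C–C: 1 × 336 = 336
    C–H: 6 × 400 = 2400
    C=C: 1 × 633 = 633
    H–H: 1 × 428 = 428
    Σ(broken) = 3797 kJ
  Bonds formed (products):
    C–C: 2 × 336 = 672
    C–H: 8 × 400 = 3200
    Σ(formed) = 3872 kJ
  ΔH_I = 3797 − 3872 = −75 kJ
Reaction II:
  Bonds broken (reactants):
    N–H: 12 × 384 = 4608
    O=O: 3 × 481 = 1443
    Σ(broken) = 6051 kJ
  Bonds formed (products):
    N≡N: 2 × 934 = 1868
    O–H: 12 × 454 = 5448
    Σ(formed) = 7316 kJ
  ΔH_II = 6051 − 7316 = −1265 kJ
ΔH_I − ΔH_II = +1190 kJ, so reaction II has the more negative ΔH; |ΔH_I − ΔH_II| = 1190 kJ.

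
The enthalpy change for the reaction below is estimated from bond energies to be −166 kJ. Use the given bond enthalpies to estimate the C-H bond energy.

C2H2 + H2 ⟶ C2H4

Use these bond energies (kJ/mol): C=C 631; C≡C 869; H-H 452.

Let D be the C-H bond energy.
Σ(broken) = 1×869 + 2×D + 1×452 = 1321 + 2D
Σ(formed) = 4×D + 1×631 = 631 + 4D
ΔH = Σ(broken) − Σ(formed) = (1321 + 2D) − (631 + 4D) = +690 − 2D
Setting this equal to −166 kJ gives 2D = 856, so D = 428 kJ/mol.

D(C-H) ≈ 428 kJ/mol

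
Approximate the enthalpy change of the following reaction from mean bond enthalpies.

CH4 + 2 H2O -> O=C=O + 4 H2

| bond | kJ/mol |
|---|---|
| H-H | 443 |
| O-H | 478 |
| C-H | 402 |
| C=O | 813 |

Bonds broken (reactants):
  C-H: 4 × 402 = 1608
  O-H: 4 × 478 = 1912
  Σ(broken) = 3520 kJ
Bonds formed (products):
  C=O: 2 × 813 = 1626
  H-H: 4 × 443 = 1772
  Σ(formed) = 3398 kJ
ΔH = Σ(broken) − Σ(formed) = 3520 − 3398 = +122 kJ

ΔH ≈ +122 kJ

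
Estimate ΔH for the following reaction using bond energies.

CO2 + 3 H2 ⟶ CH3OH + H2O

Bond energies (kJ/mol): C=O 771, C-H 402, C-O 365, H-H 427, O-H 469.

ΔH ≈ −155 kJ

Bonds broken (reactants):
  C=O: 2 × 771 = 1542
  H-H: 3 × 427 = 1281
  Σ(broken) = 2823 kJ
Bonds formed (products):
  C-H: 3 × 402 = 1206
  C-O: 1 × 365 = 365
  O-H: 3 × 469 = 1407
  Σ(formed) = 2978 kJ
ΔH = Σ(broken) − Σ(formed) = 2823 − 2978 = −155 kJ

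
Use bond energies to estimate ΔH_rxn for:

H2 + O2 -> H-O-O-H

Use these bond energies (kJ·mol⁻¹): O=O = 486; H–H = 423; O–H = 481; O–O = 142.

ΔH ≈ −195 kJ

Bonds broken (reactants):
  H–H: 1 × 423 = 423
  O=O: 1 × 486 = 486
  Σ(broken) = 909 kJ
Bonds formed (products):
  O–H: 2 × 481 = 962
  O–O: 1 × 142 = 142
  Σ(formed) = 1104 kJ
ΔH = Σ(broken) − Σ(formed) = 909 − 1104 = −195 kJ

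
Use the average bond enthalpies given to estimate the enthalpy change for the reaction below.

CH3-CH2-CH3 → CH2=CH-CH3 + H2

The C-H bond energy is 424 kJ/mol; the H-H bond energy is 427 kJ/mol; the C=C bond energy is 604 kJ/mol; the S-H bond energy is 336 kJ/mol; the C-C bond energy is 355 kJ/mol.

ΔH ≈ +172 kJ

Bonds broken (reactants):
  C-C: 2 × 355 = 710
  C-H: 8 × 424 = 3392
  Σ(broken) = 4102 kJ
Bonds formed (products):
  C-C: 1 × 355 = 355
  C-H: 6 × 424 = 2544
  C=C: 1 × 604 = 604
  H-H: 1 × 427 = 427
  Σ(formed) = 3930 kJ
ΔH = Σ(broken) − Σ(formed) = 4102 − 3930 = +172 kJ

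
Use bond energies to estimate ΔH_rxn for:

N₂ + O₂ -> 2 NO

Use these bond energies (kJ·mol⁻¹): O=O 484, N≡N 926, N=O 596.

ΔH ≈ +218 kJ

Bonds broken (reactants):
  N≡N: 1 × 926 = 926
  O=O: 1 × 484 = 484
  Σ(broken) = 1410 kJ
Bonds formed (products):
  N=O: 2 × 596 = 1192
  Σ(formed) = 1192 kJ
ΔH = Σ(broken) − Σ(formed) = 1410 − 1192 = +218 kJ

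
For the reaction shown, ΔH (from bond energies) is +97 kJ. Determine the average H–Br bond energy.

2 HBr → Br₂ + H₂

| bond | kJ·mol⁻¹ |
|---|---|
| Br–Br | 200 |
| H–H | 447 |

D(H–Br) ≈ 372 kJ/mol

Let D be the H–Br bond energy.
Σ(broken) = 2×D = 2D
Σ(formed) = 1×200 + 1×447 = 647
ΔH = Σ(broken) − Σ(formed) = (2D) − (647) = −647 + 2D
Setting this equal to +97 kJ gives 2D = 744, so D = 372 kJ/mol.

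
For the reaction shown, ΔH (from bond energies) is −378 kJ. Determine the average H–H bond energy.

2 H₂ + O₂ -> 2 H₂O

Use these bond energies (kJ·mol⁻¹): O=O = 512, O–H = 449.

Let D be the H–H bond energy.
Σ(broken) = 2×D + 1×512 = 512 + 2D
Σ(formed) = 4×449 = 1796
ΔH = Σ(broken) − Σ(formed) = (512 + 2D) − (1796) = −1284 + 2D
Setting this equal to −378 kJ gives 2D = 906, so D = 453 kJ/mol.

D(H–H) ≈ 453 kJ/mol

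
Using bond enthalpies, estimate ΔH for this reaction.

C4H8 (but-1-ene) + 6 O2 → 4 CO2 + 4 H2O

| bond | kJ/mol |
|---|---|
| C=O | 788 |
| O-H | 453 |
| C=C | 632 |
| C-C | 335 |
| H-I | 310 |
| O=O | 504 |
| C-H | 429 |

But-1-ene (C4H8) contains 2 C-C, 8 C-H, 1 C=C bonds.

ΔH ≈ −2170 kJ

Bonds broken (reactants):
  C-C: 2 × 335 = 670
  C-H: 8 × 429 = 3432
  C=C: 1 × 632 = 632
  O=O: 6 × 504 = 3024
  Σ(broken) = 7758 kJ
Bonds formed (products):
  C=O: 8 × 788 = 6304
  O-H: 8 × 453 = 3624
  Σ(formed) = 9928 kJ
ΔH = Σ(broken) − Σ(formed) = 7758 − 9928 = −2170 kJ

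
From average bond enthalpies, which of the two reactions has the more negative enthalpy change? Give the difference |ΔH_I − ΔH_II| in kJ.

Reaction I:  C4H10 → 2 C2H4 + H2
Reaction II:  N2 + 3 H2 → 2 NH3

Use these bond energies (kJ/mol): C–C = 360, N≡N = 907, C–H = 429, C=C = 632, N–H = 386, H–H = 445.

Reaction I:
  Bonds broken (reactants):
    C–C: 3 × 360 = 1080
    C–H: 10 × 429 = 4290
    Σ(broken) = 5370 kJ
  Bonds formed (products):
    C–H: 8 × 429 = 3432
    C=C: 2 × 632 = 1264
    H–H: 1 × 445 = 445
    Σ(formed) = 5141 kJ
  ΔH_I = 5370 − 5141 = +229 kJ
Reaction II:
  Bonds broken (reactants):
    H–H: 3 × 445 = 1335
    N≡N: 1 × 907 = 907
    Σ(broken) = 2242 kJ
  Bonds formed (products):
    N–H: 6 × 386 = 2316
    Σ(formed) = 2316 kJ
  ΔH_II = 2242 − 2316 = −74 kJ
ΔH_I − ΔH_II = +303 kJ, so reaction II has the more negative ΔH; |ΔH_I − ΔH_II| = 303 kJ.

Reaction II, by 303 kJ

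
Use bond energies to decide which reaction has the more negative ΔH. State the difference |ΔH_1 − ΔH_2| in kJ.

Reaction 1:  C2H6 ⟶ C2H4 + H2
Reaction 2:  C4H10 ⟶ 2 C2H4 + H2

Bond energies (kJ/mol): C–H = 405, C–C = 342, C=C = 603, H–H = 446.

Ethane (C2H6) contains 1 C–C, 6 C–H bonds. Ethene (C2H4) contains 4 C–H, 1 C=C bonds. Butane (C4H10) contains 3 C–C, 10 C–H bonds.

Reaction 1:
  Bonds broken (reactants):
    C–C: 1 × 342 = 342
    C–H: 6 × 405 = 2430
    Σ(broken) = 2772 kJ
  Bonds formed (products):
    C–H: 4 × 405 = 1620
    C=C: 1 × 603 = 603
    H–H: 1 × 446 = 446
    Σ(formed) = 2669 kJ
  ΔH_1 = 2772 − 2669 = +103 kJ
Reaction 2:
  Bonds broken (reactants):
    C–C: 3 × 342 = 1026
    C–H: 10 × 405 = 4050
    Σ(broken) = 5076 kJ
  Bonds formed (products):
    C–H: 8 × 405 = 3240
    C=C: 2 × 603 = 1206
    H–H: 1 × 446 = 446
    Σ(formed) = 4892 kJ
  ΔH_2 = 5076 − 4892 = +184 kJ
ΔH_1 − ΔH_2 = −81 kJ, so reaction 1 has the more negative ΔH; |ΔH_1 − ΔH_2| = 81 kJ.

Reaction 1, by 81 kJ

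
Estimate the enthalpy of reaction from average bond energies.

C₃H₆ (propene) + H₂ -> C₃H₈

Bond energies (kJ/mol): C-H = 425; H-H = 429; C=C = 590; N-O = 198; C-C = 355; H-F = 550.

ΔH ≈ −186 kJ

Bonds broken (reactants):
  C-C: 1 × 355 = 355
  C-H: 6 × 425 = 2550
  C=C: 1 × 590 = 590
  H-H: 1 × 429 = 429
  Σ(broken) = 3924 kJ
Bonds formed (products):
  C-C: 2 × 355 = 710
  C-H: 8 × 425 = 3400
  Σ(formed) = 4110 kJ
ΔH = Σ(broken) − Σ(formed) = 3924 − 4110 = −186 kJ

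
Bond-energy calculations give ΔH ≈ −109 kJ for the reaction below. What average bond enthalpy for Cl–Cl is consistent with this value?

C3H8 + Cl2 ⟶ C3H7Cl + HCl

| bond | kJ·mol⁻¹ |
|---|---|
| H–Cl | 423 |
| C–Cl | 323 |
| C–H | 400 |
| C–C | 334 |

Let D be the Cl–Cl bond energy.
Σ(broken) = 2×334 + 8×400 + 1×D = 3868 + D
Σ(formed) = 2×334 + 1×323 + 7×400 + 1×423 = 4214
ΔH = Σ(broken) − Σ(formed) = (3868 + D) − (4214) = −346 + D
Setting this equal to −109 kJ gives D = 237 kJ/mol.

D(Cl–Cl) ≈ 237 kJ/mol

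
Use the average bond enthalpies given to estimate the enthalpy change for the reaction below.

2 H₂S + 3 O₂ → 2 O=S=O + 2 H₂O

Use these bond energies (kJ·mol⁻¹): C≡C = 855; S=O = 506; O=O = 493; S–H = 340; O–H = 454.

Bonds broken (reactants):
  O=O: 3 × 493 = 1479
  S–H: 4 × 340 = 1360
  Σ(broken) = 2839 kJ
Bonds formed (products):
  O–H: 4 × 454 = 1816
  S=O: 4 × 506 = 2024
  Σ(formed) = 3840 kJ
ΔH = Σ(broken) − Σ(formed) = 2839 − 3840 = −1001 kJ

ΔH ≈ −1001 kJ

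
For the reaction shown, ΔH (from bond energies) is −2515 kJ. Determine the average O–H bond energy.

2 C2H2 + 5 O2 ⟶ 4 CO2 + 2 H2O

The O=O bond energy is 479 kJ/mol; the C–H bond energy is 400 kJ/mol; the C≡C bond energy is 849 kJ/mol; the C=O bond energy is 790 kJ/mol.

Let D be the O–H bond energy.
Σ(broken) = 2×849 + 4×400 + 5×479 = 5693
Σ(formed) = 8×790 + 4×D = 6320 + 4D
ΔH = Σ(broken) − Σ(formed) = (5693) − (6320 + 4D) = −627 − 4D
Setting this equal to −2515 kJ gives 4D = 1888, so D = 472 kJ/mol.

D(O–H) ≈ 472 kJ/mol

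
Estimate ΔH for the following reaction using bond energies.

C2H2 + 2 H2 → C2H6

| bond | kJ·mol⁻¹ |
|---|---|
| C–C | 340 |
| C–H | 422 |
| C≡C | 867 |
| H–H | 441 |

ΔH ≈ −279 kJ

Bonds broken (reactants):
  C≡C: 1 × 867 = 867
  C–H: 2 × 422 = 844
  H–H: 2 × 441 = 882
  Σ(broken) = 2593 kJ
Bonds formed (products):
  C–C: 1 × 340 = 340
  C–H: 6 × 422 = 2532
  Σ(formed) = 2872 kJ
ΔH = Σ(broken) − Σ(formed) = 2593 − 2872 = −279 kJ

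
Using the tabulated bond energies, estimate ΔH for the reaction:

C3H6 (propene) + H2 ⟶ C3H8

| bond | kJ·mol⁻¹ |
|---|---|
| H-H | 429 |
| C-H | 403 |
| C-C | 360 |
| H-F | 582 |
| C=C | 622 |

ΔH ≈ −115 kJ

Bonds broken (reactants):
  C-C: 1 × 360 = 360
  C-H: 6 × 403 = 2418
  C=C: 1 × 622 = 622
  H-H: 1 × 429 = 429
  Σ(broken) = 3829 kJ
Bonds formed (products):
  C-C: 2 × 360 = 720
  C-H: 8 × 403 = 3224
  Σ(formed) = 3944 kJ
ΔH = Σ(broken) − Σ(formed) = 3829 − 3944 = −115 kJ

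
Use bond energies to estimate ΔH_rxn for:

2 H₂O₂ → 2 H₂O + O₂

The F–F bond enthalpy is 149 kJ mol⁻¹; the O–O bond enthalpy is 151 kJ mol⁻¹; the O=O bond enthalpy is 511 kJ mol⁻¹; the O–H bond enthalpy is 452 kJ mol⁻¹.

Bonds broken (reactants):
  O–H: 4 × 452 = 1808
  O–O: 2 × 151 = 302
  Σ(broken) = 2110 kJ
Bonds formed (products):
  O–H: 4 × 452 = 1808
  O=O: 1 × 511 = 511
  Σ(formed) = 2319 kJ
ΔH = Σ(broken) − Σ(formed) = 2110 − 2319 = −209 kJ

ΔH ≈ −209 kJ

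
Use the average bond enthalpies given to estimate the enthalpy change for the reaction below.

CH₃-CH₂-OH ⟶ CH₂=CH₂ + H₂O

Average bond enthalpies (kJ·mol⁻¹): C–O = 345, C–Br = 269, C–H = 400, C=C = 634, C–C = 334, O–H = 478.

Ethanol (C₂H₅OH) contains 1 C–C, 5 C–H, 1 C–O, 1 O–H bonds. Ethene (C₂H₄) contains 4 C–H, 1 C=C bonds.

ΔH ≈ −33 kJ

Bonds broken (reactants):
  C–C: 1 × 334 = 334
  C–H: 5 × 400 = 2000
  C–O: 1 × 345 = 345
  O–H: 1 × 478 = 478
  Σ(broken) = 3157 kJ
Bonds formed (products):
  C–H: 4 × 400 = 1600
  C=C: 1 × 634 = 634
  O–H: 2 × 478 = 956
  Σ(formed) = 3190 kJ
ΔH = Σ(broken) − Σ(formed) = 3157 − 3190 = −33 kJ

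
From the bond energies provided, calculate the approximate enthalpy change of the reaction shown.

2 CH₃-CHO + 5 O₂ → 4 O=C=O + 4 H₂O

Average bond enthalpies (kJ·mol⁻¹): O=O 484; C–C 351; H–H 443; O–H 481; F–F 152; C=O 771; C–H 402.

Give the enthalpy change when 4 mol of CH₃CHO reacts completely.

Bonds broken (reactants):
  C–C: 2 × 351 = 702
  C–H: 8 × 402 = 3216
  C=O: 2 × 771 = 1542
  O=O: 5 × 484 = 2420
  Σ(broken) = 7880 kJ
Bonds formed (products):
  C=O: 8 × 771 = 6168
  O–H: 8 × 481 = 3848
  Σ(formed) = 10016 kJ
ΔH = Σ(broken) − Σ(formed) = 7880 − 10016 = −2136 kJ
For 2× the reaction as written: 2 × (−2136) = −4272 kJ

ΔH = −4272 kJ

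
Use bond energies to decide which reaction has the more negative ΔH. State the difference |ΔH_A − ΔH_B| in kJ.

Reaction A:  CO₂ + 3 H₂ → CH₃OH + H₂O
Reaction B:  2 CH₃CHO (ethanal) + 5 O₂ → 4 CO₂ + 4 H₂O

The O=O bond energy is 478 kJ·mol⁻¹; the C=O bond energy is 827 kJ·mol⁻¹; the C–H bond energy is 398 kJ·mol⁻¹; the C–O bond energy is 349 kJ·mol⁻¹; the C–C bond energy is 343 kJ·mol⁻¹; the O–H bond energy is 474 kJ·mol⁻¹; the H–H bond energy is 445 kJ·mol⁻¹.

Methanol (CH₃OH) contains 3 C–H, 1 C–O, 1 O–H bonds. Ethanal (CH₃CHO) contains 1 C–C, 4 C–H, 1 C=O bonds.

Reaction A:
  Bonds broken (reactants):
    C=O: 2 × 827 = 1654
    H–H: 3 × 445 = 1335
    Σ(broken) = 2989 kJ
  Bonds formed (products):
    C–H: 3 × 398 = 1194
    C–O: 1 × 349 = 349
    O–H: 3 × 474 = 1422
    Σ(formed) = 2965 kJ
  ΔH_A = 2989 − 2965 = +24 kJ
Reaction B:
  Bonds broken (reactants):
    C–C: 2 × 343 = 686
    C–H: 8 × 398 = 3184
    C=O: 2 × 827 = 1654
    O=O: 5 × 478 = 2390
    Σ(broken) = 7914 kJ
  Bonds formed (products):
    C=O: 8 × 827 = 6616
    O–H: 8 × 474 = 3792
    Σ(formed) = 10408 kJ
  ΔH_B = 7914 − 10408 = −2494 kJ
ΔH_A − ΔH_B = +2518 kJ, so reaction B has the more negative ΔH; |ΔH_A − ΔH_B| = 2518 kJ.

Reaction B, by 2518 kJ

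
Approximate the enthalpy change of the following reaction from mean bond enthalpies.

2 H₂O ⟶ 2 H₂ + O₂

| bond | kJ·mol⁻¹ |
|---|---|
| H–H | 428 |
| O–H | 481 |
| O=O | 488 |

Bonds broken (reactants):
  O–H: 4 × 481 = 1924
  Σ(broken) = 1924 kJ
Bonds formed (products):
  H–H: 2 × 428 = 856
  O=O: 1 × 488 = 488
  Σ(formed) = 1344 kJ
ΔH = Σ(broken) − Σ(formed) = 1924 − 1344 = +580 kJ

ΔH ≈ +580 kJ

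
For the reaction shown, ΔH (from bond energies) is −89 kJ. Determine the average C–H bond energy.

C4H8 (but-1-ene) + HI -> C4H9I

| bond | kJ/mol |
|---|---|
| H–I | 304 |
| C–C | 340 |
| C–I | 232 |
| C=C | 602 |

D(C–H) ≈ 423 kJ/mol

Let D be the C–H bond energy.
Σ(broken) = 2×340 + 8×D + 1×602 + 1×304 = 1586 + 8D
Σ(formed) = 3×340 + 9×D + 1×232 = 1252 + 9D
ΔH = Σ(broken) − Σ(formed) = (1586 + 8D) − (1252 + 9D) = +334 − D
Setting this equal to −89 kJ gives D = 423 kJ/mol.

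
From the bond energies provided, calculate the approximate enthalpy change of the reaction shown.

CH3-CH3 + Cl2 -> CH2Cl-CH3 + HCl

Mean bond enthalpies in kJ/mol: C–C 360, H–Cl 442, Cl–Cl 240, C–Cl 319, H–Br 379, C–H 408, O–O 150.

Bonds broken (reactants):
  C–C: 1 × 360 = 360
  C–H: 6 × 408 = 2448
  Cl–Cl: 1 × 240 = 240
  Σ(broken) = 3048 kJ
Bonds formed (products):
  C–C: 1 × 360 = 360
  C–Cl: 1 × 319 = 319
  C–H: 5 × 408 = 2040
  H–Cl: 1 × 442 = 442
  Σ(formed) = 3161 kJ
ΔH = Σ(broken) − Σ(formed) = 3048 − 3161 = −113 kJ

ΔH ≈ −113 kJ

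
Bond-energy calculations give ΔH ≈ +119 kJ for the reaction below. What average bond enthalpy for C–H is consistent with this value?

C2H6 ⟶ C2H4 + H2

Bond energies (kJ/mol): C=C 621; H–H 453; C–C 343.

Let D be the C–H bond energy.
Σ(broken) = 1×343 + 6×D = 343 + 6D
Σ(formed) = 4×D + 1×621 + 1×453 = 1074 + 4D
ΔH = Σ(broken) − Σ(formed) = (343 + 6D) − (1074 + 4D) = −731 + 2D
Setting this equal to +119 kJ gives 2D = 850, so D = 425 kJ/mol.

D(C–H) ≈ 425 kJ/mol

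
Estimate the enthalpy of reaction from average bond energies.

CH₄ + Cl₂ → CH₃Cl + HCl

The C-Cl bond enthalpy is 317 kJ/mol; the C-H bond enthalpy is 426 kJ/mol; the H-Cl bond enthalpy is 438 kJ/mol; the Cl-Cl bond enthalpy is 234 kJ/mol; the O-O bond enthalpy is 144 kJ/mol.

ΔH ≈ −95 kJ

Bonds broken (reactants):
  C-H: 4 × 426 = 1704
  Cl-Cl: 1 × 234 = 234
  Σ(broken) = 1938 kJ
Bonds formed (products):
  C-Cl: 1 × 317 = 317
  C-H: 3 × 426 = 1278
  H-Cl: 1 × 438 = 438
  Σ(formed) = 2033 kJ
ΔH = Σ(broken) − Σ(formed) = 1938 − 2033 = −95 kJ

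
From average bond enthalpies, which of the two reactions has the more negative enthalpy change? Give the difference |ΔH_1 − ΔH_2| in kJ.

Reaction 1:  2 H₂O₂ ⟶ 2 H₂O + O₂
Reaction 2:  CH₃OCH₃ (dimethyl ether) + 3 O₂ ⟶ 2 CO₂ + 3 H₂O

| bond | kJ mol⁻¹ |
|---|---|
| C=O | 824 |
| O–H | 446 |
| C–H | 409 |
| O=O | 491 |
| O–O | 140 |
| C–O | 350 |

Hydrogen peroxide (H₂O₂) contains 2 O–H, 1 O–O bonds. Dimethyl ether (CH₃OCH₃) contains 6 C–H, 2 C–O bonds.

Reaction 2, by 1134 kJ

Reaction 1:
  Bonds broken (reactants):
    O–H: 4 × 446 = 1784
    O–O: 2 × 140 = 280
    Σ(broken) = 2064 kJ
  Bonds formed (products):
    O–H: 4 × 446 = 1784
    O=O: 1 × 491 = 491
    Σ(formed) = 2275 kJ
  ΔH_1 = 2064 − 2275 = −211 kJ
Reaction 2:
  Bonds broken (reactants):
    C–H: 6 × 409 = 2454
    C–O: 2 × 350 = 700
    O=O: 3 × 491 = 1473
    Σ(broken) = 4627 kJ
  Bonds formed (products):
    C=O: 4 × 824 = 3296
    O–H: 6 × 446 = 2676
    Σ(formed) = 5972 kJ
  ΔH_2 = 4627 − 5972 = −1345 kJ
ΔH_1 − ΔH_2 = +1134 kJ, so reaction 2 has the more negative ΔH; |ΔH_1 − ΔH_2| = 1134 kJ.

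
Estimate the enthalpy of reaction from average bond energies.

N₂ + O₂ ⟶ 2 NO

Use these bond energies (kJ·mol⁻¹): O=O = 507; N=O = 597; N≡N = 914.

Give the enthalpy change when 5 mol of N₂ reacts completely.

ΔH = +1135 kJ

Bonds broken (reactants):
  N≡N: 1 × 914 = 914
  O=O: 1 × 507 = 507
  Σ(broken) = 1421 kJ
Bonds formed (products):
  N=O: 2 × 597 = 1194
  Σ(formed) = 1194 kJ
ΔH = Σ(broken) − Σ(formed) = 1421 − 1194 = +227 kJ
For 5× the reaction as written: 5 × (+227) = +1135 kJ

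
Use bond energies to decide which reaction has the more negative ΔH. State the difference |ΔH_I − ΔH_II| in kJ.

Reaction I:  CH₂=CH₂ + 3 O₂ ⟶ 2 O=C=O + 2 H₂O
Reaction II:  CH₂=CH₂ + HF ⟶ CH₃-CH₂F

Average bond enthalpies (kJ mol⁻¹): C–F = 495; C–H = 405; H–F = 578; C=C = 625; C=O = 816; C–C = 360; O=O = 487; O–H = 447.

Reaction I:
  Bonds broken (reactants):
    C–H: 4 × 405 = 1620
    C=C: 1 × 625 = 625
    O=O: 3 × 487 = 1461
    Σ(broken) = 3706 kJ
  Bonds formed (products):
    C=O: 4 × 816 = 3264
    O–H: 4 × 447 = 1788
    Σ(formed) = 5052 kJ
  ΔH_I = 3706 − 5052 = −1346 kJ
Reaction II:
  Bonds broken (reactants):
    C–H: 4 × 405 = 1620
    C=C: 1 × 625 = 625
    H–F: 1 × 578 = 578
    Σ(broken) = 2823 kJ
  Bonds formed (products):
    C–C: 1 × 360 = 360
    C–F: 1 × 495 = 495
    C–H: 5 × 405 = 2025
    Σ(formed) = 2880 kJ
  ΔH_II = 2823 − 2880 = −57 kJ
ΔH_I − ΔH_II = −1289 kJ, so reaction I has the more negative ΔH; |ΔH_I − ΔH_II| = 1289 kJ.

Reaction I, by 1289 kJ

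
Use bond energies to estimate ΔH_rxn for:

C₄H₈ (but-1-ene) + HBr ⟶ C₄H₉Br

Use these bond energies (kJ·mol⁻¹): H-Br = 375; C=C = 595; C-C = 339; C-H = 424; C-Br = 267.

Bonds broken (reactants):
  C-C: 2 × 339 = 678
  C-H: 8 × 424 = 3392
  C=C: 1 × 595 = 595
  H-Br: 1 × 375 = 375
  Σ(broken) = 5040 kJ
Bonds formed (products):
  C-Br: 1 × 267 = 267
  C-C: 3 × 339 = 1017
  C-H: 9 × 424 = 3816
  Σ(formed) = 5100 kJ
ΔH = Σ(broken) − Σ(formed) = 5040 − 5100 = −60 kJ

ΔH ≈ −60 kJ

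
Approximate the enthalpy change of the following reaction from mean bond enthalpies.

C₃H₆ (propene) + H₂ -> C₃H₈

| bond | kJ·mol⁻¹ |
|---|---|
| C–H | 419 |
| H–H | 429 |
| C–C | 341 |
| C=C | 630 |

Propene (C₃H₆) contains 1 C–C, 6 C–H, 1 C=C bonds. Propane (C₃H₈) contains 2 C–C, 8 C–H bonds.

Bonds broken (reactants):
  C–C: 1 × 341 = 341
  C–H: 6 × 419 = 2514
  C=C: 1 × 630 = 630
  H–H: 1 × 429 = 429
  Σ(broken) = 3914 kJ
Bonds formed (products):
  C–C: 2 × 341 = 682
  C–H: 8 × 419 = 3352
  Σ(formed) = 4034 kJ
ΔH = Σ(broken) − Σ(formed) = 3914 − 4034 = −120 kJ

ΔH ≈ −120 kJ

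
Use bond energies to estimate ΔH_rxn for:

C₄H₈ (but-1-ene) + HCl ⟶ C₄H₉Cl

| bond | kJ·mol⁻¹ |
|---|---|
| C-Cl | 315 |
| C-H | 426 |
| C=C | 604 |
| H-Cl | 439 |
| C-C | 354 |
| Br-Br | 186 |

Bonds broken (reactants):
  C-C: 2 × 354 = 708
  C-H: 8 × 426 = 3408
  C=C: 1 × 604 = 604
  H-Cl: 1 × 439 = 439
  Σ(broken) = 5159 kJ
Bonds formed (products):
  C-C: 3 × 354 = 1062
  C-Cl: 1 × 315 = 315
  C-H: 9 × 426 = 3834
  Σ(formed) = 5211 kJ
ΔH = Σ(broken) − Σ(formed) = 5159 − 5211 = −52 kJ

ΔH ≈ −52 kJ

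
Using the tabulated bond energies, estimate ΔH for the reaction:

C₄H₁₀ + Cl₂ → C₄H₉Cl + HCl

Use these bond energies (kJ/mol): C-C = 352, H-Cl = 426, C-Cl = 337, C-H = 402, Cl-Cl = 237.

ΔH ≈ −124 kJ

Bonds broken (reactants):
  C-C: 3 × 352 = 1056
  C-H: 10 × 402 = 4020
  Cl-Cl: 1 × 237 = 237
  Σ(broken) = 5313 kJ
Bonds formed (products):
  C-C: 3 × 352 = 1056
  C-Cl: 1 × 337 = 337
  C-H: 9 × 402 = 3618
  H-Cl: 1 × 426 = 426
  Σ(formed) = 5437 kJ
ΔH = Σ(broken) − Σ(formed) = 5313 − 5437 = −124 kJ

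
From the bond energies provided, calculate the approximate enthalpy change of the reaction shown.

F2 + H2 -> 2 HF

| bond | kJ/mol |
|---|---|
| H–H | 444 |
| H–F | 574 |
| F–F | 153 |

Bonds broken (reactants):
  F–F: 1 × 153 = 153
  H–H: 1 × 444 = 444
  Σ(broken) = 597 kJ
Bonds formed (products):
  H–F: 2 × 574 = 1148
  Σ(formed) = 1148 kJ
ΔH = Σ(broken) − Σ(formed) = 597 − 1148 = −551 kJ

ΔH ≈ −551 kJ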